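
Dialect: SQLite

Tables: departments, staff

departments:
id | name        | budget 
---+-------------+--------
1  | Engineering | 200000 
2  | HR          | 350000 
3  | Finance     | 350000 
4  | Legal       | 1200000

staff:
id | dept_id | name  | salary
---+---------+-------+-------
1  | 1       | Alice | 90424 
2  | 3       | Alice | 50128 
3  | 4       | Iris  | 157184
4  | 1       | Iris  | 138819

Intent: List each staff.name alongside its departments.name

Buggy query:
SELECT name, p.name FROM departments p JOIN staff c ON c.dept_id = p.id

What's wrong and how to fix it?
Bug: Both tables have a 'name' column; the unqualified reference is ambiguous

Fix: Qualify the column with its table alias (c.name)

Corrected query:
SELECT c.name, p.name FROM departments p JOIN staff c ON c.dept_id = p.id

Result:
name  | name       
------+------------
Alice | Engineering
Alice | Finance    
Iris  | Legal      
Iris  | Engineering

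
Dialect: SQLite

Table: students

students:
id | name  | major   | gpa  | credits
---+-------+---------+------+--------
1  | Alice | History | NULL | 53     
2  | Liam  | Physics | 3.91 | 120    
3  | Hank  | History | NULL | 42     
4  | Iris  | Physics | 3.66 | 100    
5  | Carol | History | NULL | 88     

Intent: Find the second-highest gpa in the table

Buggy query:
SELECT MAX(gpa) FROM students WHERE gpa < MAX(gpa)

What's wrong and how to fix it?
Bug: MAX(gpa) on the right of the comparison is an aggregate-in-WHERE error

Fix: Compute the overall MAX in a subquery, then take MAX of rows below it

Corrected query:
SELECT MAX(gpa) FROM students WHERE gpa < (SELECT MAX(gpa) FROM students)

Result:
MAX(gpa)
--------
3.66    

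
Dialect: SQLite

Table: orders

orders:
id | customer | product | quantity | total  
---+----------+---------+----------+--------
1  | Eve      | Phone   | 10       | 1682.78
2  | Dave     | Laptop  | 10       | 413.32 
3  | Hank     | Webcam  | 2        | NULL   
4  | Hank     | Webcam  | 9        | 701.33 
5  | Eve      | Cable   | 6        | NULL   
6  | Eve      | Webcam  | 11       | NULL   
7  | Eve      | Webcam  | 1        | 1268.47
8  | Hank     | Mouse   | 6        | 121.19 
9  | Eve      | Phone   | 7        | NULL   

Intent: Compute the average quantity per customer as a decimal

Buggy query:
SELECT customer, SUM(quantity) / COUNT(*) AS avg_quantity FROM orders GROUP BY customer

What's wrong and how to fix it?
Bug: Both operands are integers, so '/' performs integer division and truncates

Fix: Cast one side to REAL so the division keeps the fractional part

Corrected query:
SELECT customer, SUM(quantity) * 1.0 / COUNT(*) AS avg_quantity FROM orders GROUP BY customer

Result:
customer | avg_quantity
---------+-------------
Dave     | 10          
Eve      | 7           
Hank     | 5.666667    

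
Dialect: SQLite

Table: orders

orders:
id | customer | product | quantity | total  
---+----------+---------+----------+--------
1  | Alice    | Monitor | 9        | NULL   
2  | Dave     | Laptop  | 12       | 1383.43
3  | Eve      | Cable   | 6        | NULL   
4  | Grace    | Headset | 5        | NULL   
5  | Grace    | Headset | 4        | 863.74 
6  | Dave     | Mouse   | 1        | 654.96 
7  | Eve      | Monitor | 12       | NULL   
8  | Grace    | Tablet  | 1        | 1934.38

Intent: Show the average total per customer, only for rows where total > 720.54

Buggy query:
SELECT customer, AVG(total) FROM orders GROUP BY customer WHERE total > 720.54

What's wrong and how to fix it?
Bug: WHERE cannot follow GROUP BY

Fix: Move the WHERE clause before GROUP BY

Corrected query:
SELECT customer, AVG(total) FROM orders WHERE total > 720.54 GROUP BY customer

Result:
customer | AVG(total)
---------+-----------
Dave     | 1383.43   
Grace    | 1399.06   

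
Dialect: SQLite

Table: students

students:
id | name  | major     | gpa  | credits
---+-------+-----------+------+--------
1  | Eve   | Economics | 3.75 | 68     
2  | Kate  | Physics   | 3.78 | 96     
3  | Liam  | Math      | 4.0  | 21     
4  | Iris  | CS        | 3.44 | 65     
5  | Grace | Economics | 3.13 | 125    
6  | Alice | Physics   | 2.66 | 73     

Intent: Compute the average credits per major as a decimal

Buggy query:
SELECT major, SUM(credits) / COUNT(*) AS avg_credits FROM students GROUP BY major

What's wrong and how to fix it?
Bug: Both operands are integers, so '/' performs integer division and truncates

Fix: Cast one side to REAL so the division keeps the fractional part

Corrected query:
SELECT major, SUM(credits) * 1.0 / COUNT(*) AS avg_credits FROM students GROUP BY major

Result:
major     | avg_credits
----------+------------
CS        | 65         
Economics | 96.5       
Math      | 21         
Physics   | 84.5       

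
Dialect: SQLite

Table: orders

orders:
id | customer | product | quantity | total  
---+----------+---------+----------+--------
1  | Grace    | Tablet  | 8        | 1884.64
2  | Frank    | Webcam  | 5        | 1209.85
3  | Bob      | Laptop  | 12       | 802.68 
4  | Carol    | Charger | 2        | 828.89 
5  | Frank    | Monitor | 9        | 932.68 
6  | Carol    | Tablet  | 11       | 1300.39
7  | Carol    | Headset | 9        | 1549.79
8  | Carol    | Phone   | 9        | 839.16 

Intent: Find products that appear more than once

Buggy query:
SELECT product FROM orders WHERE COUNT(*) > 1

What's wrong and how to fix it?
Bug: COUNT(*) is an aggregate and cannot be used in WHERE

Fix: Group first, then use HAVING for the count condition

Corrected query:
SELECT product FROM orders GROUP BY product HAVING COUNT(*) > 1

Result:
product
-------
Tablet 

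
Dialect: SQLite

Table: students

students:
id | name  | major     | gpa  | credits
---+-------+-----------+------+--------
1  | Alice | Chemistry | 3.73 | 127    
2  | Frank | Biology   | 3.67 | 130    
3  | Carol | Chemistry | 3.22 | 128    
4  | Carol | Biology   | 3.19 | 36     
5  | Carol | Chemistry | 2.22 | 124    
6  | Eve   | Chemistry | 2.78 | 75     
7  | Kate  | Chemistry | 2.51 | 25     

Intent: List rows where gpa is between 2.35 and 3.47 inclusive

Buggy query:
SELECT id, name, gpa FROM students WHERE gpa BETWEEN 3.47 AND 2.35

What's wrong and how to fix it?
Bug: BETWEEN expects the lower bound first; with 3.47 AND 2.35 the range is empty

Fix: Swap the bounds so the smaller value comes first

Corrected query:
SELECT id, name, gpa FROM students WHERE gpa BETWEEN 2.35 AND 3.47

Result:
id | name  | gpa 
---+-------+-----
3  | Carol | 3.22
4  | Carol | 3.19
6  | Eve   | 2.78
7  | Kate  | 2.51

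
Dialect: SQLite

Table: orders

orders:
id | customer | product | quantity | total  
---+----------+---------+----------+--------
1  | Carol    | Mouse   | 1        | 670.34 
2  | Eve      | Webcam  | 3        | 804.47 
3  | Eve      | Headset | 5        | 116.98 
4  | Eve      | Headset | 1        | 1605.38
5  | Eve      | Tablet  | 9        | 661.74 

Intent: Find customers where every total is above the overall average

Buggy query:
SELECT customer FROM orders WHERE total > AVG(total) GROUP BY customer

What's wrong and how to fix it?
Bug: AVG() is an aggregate; it can't sit directly in WHERE

Fix: Use a subquery for AVG and a HAVING MIN(...) filter so the condition holds for every row in the group

Corrected query:
SELECT customer FROM orders GROUP BY customer HAVING MIN(total) > (SELECT AVG(total) FROM orders)

Result:
(no rows)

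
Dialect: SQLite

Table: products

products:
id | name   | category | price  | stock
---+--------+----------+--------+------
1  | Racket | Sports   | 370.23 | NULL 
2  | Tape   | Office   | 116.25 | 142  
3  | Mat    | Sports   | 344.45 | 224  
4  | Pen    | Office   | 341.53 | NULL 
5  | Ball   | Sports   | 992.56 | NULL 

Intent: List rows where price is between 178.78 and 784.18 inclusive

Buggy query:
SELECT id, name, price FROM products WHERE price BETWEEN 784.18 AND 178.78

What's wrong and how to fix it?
Bug: BETWEEN expects the lower bound first; with 784.18 AND 178.78 the range is empty

Fix: Write BETWEEN 178.78 AND 784.18

Corrected query:
SELECT id, name, price FROM products WHERE price BETWEEN 178.78 AND 784.18

Result:
id | name   | price 
---+--------+-------
1  | Racket | 370.23
3  | Mat    | 344.45
4  | Pen    | 341.53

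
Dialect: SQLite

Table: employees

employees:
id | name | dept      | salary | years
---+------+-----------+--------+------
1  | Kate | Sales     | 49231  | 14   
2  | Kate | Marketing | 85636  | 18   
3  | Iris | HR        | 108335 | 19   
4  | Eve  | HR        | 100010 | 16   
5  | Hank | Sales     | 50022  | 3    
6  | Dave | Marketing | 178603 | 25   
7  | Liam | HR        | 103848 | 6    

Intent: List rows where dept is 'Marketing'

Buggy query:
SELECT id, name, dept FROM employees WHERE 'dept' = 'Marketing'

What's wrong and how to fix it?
Bug: Single quotes denote string literals in SQL; the column name is being compared as a constant string

Fix: Reference the column as dept without single quotes

Corrected query:
SELECT id, name, dept FROM employees WHERE dept = 'Marketing'

Result:
id | name | dept     
---+------+----------
2  | Kate | Marketing
6  | Dave | Marketing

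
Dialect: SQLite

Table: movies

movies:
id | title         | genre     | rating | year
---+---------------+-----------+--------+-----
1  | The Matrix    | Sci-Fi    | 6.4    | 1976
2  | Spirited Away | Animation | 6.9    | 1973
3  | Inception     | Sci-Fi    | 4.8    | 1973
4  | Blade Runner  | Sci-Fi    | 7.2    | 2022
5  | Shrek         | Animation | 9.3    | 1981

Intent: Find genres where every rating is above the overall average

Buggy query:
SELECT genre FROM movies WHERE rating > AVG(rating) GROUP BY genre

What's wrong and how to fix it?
Bug: WHERE evaluates per row before aggregation, so AVG() is unavailable

Fix: Use a subquery for AVG and a HAVING MIN(...) filter so the condition holds for every row in the group

Corrected query:
SELECT genre FROM movies GROUP BY genre HAVING MIN(rating) > (SELECT AVG(rating) FROM movies)

Result:
(no rows)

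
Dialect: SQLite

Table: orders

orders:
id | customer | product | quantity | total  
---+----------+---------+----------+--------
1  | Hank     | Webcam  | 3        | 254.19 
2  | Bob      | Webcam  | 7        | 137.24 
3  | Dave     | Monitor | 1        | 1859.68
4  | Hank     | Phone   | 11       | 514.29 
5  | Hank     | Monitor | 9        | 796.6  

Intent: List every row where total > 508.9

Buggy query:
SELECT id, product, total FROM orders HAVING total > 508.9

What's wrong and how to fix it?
Bug: This is a non-aggregate query (no GROUP BY, no aggregates), so in SQLite the HAVING clause is invalid here; a row-level condition belongs in WHERE

Fix: Use WHERE for row-level filtering

Corrected query:
SELECT id, product, total FROM orders WHERE total > 508.9

Result:
id | product | total  
---+---------+--------
3  | Monitor | 1859.68
4  | Phone   | 514.29 
5  | Monitor | 796.6  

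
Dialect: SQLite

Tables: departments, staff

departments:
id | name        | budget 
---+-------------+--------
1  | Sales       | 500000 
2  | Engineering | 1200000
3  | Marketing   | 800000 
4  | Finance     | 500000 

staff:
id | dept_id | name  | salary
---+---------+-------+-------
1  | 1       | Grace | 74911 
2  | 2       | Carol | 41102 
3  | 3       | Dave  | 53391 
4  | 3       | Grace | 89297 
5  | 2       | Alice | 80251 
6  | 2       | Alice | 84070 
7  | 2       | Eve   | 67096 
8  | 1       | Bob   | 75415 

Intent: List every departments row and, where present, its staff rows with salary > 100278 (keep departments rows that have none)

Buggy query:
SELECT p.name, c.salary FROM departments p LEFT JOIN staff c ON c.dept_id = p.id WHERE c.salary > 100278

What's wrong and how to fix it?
Bug: Filtering c.salary in WHERE discards the NULL rows produced by LEFT JOIN, turning it into an inner join

Fix: Put 'c.salary > 100278' in the JOIN's ON clause instead of WHERE

Corrected query:
SELECT p.name, c.salary FROM departments p LEFT JOIN staff c ON c.dept_id = p.id AND c.salary > 100278

Result:
name        | salary
------------+-------
Sales       | NULL  
Engineering | NULL  
Marketing   | NULL  
Finance     | NULL  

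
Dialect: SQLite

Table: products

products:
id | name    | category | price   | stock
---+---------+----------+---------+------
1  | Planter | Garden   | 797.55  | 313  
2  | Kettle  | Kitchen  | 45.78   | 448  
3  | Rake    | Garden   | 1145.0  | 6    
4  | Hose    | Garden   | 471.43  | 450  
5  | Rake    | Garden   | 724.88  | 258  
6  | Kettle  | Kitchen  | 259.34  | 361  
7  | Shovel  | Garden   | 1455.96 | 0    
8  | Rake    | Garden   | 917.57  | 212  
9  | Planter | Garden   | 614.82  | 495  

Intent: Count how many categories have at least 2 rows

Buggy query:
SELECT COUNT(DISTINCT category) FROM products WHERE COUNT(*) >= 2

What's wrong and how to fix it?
Bug: COUNT(*) cannot appear in WHERE; the per-group count doesn't exist yet

Fix: Group first with HAVING COUNT(*) >= 2, then COUNT the resulting groups

Corrected query:
SELECT COUNT(*) FROM (SELECT category FROM products GROUP BY category HAVING COUNT(*) >= 2)

Result:
COUNT(*)
--------
2       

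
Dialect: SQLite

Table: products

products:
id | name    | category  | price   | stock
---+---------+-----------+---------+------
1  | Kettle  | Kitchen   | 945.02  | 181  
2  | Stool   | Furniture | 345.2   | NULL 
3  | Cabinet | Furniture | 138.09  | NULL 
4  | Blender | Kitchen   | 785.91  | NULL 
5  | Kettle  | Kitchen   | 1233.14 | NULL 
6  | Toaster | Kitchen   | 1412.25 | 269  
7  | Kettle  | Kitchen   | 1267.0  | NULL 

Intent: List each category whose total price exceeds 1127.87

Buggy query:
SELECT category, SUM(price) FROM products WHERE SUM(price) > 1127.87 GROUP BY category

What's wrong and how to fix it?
Bug: Aggregate functions cannot appear in a WHERE clause

Fix: Move the aggregate condition to a HAVING clause

Corrected query:
SELECT category, SUM(price) FROM products GROUP BY category HAVING SUM(price) > 1127.87

Result:
category | SUM(price)
---------+-----------
Kitchen  | 5643.32   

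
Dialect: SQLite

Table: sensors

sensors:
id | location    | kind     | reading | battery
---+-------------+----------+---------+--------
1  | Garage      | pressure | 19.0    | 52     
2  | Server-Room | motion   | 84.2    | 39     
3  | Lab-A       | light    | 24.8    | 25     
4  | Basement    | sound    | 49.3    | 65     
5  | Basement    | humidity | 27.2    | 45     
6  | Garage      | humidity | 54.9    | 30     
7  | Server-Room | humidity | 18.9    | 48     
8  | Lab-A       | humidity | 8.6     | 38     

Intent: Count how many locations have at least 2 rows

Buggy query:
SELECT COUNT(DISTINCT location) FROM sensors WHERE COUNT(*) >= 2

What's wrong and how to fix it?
Bug: WHERE filters individual rows, not groups, so a group-level COUNT is invalid there

Fix: Use a subquery that GROUPs and filters with HAVING, then count its rows

Corrected query:
SELECT COUNT(*) FROM (SELECT location FROM sensors GROUP BY location HAVING COUNT(*) >= 2)

Result:
COUNT(*)
--------
4       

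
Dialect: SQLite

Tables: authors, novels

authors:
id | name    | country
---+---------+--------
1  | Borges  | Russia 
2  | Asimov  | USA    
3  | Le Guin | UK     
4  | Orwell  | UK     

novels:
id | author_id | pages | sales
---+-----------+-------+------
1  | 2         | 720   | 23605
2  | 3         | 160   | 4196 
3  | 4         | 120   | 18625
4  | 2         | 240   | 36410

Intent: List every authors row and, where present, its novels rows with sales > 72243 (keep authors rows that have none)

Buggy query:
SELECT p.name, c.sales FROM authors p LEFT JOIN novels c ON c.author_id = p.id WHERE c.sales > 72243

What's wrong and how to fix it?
Bug: A WHERE condition on the right-hand table after LEFT JOIN drops unmatched parents

Fix: Put 'c.sales > 72243' in the JOIN's ON clause instead of WHERE

Corrected query:
SELECT p.name, c.sales FROM authors p LEFT JOIN novels c ON c.author_id = p.id AND c.sales > 72243

Result:
name    | sales
--------+------
Borges  | NULL 
Asimov  | NULL 
Le Guin | NULL 
Orwell  | NULL 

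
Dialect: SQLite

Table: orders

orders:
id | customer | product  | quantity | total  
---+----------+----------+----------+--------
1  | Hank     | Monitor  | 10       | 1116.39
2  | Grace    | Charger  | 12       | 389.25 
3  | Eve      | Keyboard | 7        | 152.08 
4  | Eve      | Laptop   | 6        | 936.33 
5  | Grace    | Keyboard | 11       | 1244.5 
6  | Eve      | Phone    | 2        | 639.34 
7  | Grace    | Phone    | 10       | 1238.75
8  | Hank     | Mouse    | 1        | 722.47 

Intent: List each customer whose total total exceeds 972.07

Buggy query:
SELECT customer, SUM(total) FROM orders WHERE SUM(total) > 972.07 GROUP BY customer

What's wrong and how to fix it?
Bug: Aggregate functions cannot appear in a WHERE clause

Fix: Use HAVING (which filters groups after aggregation) instead of WHERE

Corrected query:
SELECT customer, SUM(total) FROM orders GROUP BY customer HAVING SUM(total) > 972.07

Result:
customer | SUM(total)
---------+-----------
Eve      | 1727.75   
Grace    | 2872.5    
Hank     | 1838.86   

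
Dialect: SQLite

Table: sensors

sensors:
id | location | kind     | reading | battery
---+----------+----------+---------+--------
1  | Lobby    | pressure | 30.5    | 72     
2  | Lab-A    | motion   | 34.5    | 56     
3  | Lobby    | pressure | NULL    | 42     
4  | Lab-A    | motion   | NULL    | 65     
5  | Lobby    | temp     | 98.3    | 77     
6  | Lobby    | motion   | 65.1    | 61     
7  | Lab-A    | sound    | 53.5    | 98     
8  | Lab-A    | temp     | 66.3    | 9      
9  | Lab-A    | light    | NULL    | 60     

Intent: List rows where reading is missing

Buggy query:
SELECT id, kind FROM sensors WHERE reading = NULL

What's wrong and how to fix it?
Bug: Comparing to NULL with '=' never matches; NULL = NULL is unknown, not true

Fix: Replace '= NULL' with 'IS NULL'

Corrected query:
SELECT id, kind FROM sensors WHERE reading IS NULL

Result:
id | kind    
---+---------
3  | pressure
4  | motion  
9  | light   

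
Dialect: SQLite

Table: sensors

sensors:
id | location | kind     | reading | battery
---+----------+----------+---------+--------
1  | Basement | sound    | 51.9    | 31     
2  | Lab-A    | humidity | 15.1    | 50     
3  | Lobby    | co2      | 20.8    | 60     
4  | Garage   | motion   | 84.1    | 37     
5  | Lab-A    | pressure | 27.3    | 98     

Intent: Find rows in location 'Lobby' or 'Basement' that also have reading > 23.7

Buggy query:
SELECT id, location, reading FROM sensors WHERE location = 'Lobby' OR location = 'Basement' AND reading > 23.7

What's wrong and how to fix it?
Bug: AND binds tighter than OR, so this parses as location = 'Lobby' OR (location = 'Basement' AND reading > 23.7)

Fix: Group the OR with parentheses (or use IN), then AND the threshold

Corrected query:
SELECT id, location, reading FROM sensors WHERE (location = 'Lobby' OR location = 'Basement') AND reading > 23.7

Result:
id | location | reading
---+----------+--------
1  | Basement | 51.9   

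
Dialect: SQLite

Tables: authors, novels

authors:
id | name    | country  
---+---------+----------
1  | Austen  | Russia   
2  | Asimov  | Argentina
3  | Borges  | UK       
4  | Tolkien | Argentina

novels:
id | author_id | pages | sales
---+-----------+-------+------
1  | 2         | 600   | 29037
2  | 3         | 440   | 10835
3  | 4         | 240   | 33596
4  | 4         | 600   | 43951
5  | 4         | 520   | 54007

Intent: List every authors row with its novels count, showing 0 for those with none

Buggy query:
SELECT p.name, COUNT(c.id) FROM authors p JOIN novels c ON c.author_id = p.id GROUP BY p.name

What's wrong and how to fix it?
Bug: An inner join excludes parents with zero children

Fix: Switch to LEFT JOIN to retain unmatched parent rows

Corrected query:
SELECT p.name, COUNT(c.id) FROM authors p LEFT JOIN novels c ON c.author_id = p.id GROUP BY p.name

Result:
name    | COUNT(c.id)
--------+------------
Asimov  | 1          
Austen  | 0          
Borges  | 1          
Tolkien | 3          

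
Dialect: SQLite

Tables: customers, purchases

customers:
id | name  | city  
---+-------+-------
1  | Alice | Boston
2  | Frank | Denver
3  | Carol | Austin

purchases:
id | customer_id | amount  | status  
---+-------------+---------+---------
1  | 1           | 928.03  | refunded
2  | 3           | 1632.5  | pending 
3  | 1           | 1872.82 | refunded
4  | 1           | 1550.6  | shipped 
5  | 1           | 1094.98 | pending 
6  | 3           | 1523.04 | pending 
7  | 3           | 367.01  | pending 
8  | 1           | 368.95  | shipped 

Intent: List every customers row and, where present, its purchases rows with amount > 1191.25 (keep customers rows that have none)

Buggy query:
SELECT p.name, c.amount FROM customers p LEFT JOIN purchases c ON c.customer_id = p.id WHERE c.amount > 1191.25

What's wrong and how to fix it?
Bug: A WHERE condition on the right-hand table after LEFT JOIN drops unmatched parents

Fix: Put 'c.amount > 1191.25' in the JOIN's ON clause instead of WHERE

Corrected query:
SELECT p.name, c.amount FROM customers p LEFT JOIN purchases c ON c.customer_id = p.id AND c.amount > 1191.25

Result:
name  | amount 
------+--------
Alice | 1550.6 
Alice | 1872.82
Frank | NULL   
Carol | 1523.04
Carol | 1632.5 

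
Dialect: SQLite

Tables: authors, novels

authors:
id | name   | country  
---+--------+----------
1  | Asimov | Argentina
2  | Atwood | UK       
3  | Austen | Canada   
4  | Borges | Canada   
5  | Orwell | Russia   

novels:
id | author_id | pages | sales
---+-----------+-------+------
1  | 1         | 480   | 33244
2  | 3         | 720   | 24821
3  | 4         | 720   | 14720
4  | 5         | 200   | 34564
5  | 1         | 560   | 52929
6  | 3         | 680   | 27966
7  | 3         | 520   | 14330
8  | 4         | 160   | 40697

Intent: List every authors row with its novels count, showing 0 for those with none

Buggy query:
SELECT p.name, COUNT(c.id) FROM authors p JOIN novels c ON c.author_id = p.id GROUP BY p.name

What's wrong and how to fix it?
Bug: INNER JOIN drops authors rows that have no matching novels rows

Fix: Switch to LEFT JOIN to retain unmatched parent rows

Corrected query:
SELECT p.name, COUNT(c.id) FROM authors p LEFT JOIN novels c ON c.author_id = p.id GROUP BY p.name

Result:
name   | COUNT(c.id)
-------+------------
Asimov | 2          
Atwood | 0          
Austen | 3          
Borges | 2          
Orwell | 1          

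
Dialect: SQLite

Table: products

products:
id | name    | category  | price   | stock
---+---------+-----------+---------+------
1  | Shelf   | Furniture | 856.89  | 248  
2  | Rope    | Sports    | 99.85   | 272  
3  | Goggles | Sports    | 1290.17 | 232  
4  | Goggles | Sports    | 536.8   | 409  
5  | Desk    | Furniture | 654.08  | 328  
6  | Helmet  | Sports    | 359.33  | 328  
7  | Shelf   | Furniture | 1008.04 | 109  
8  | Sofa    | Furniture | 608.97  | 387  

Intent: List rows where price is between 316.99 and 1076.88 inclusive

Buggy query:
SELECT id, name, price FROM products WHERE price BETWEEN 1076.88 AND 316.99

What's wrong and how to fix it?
Bug: BETWEEN expects the lower bound first; with 1076.88 AND 316.99 the range is empty

Fix: Write BETWEEN 316.99 AND 1076.88

Corrected query:
SELECT id, name, price FROM products WHERE price BETWEEN 316.99 AND 1076.88

Result:
id | name    | price  
---+---------+--------
1  | Shelf   | 856.89 
4  | Goggles | 536.8  
5  | Desk    | 654.08 
6  | Helmet  | 359.33 
7  | Shelf   | 1008.04
8  | Sofa    | 608.97 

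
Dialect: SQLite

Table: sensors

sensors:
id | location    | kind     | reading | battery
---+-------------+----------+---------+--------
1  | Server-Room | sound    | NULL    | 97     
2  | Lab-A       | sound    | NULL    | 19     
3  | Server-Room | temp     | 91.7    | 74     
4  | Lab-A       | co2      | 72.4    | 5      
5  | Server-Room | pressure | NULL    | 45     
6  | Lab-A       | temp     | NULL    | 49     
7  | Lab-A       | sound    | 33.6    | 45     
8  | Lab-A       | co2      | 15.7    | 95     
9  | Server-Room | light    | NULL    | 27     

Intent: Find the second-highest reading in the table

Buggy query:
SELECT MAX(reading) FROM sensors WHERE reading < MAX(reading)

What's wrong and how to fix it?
Bug: The inner MAX is an aggregate inside WHERE, which is not allowed

Fix: Compute the overall MAX in a subquery, then take MAX of rows below it

Corrected query:
SELECT MAX(reading) FROM sensors WHERE reading < (SELECT MAX(reading) FROM sensors)

Result:
MAX(reading)
------------
72.4        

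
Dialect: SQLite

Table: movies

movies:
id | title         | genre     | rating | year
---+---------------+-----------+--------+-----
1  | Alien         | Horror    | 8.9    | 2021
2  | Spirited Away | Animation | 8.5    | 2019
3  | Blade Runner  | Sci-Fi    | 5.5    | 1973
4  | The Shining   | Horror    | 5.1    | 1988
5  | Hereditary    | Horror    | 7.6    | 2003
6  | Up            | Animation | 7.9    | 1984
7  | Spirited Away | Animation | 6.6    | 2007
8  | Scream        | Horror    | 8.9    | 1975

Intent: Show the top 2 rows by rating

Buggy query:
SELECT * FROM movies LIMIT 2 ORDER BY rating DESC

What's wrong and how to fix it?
Bug: ORDER BY cannot follow LIMIT; LIMIT is the final clause

Fix: Swap the clauses: ORDER BY first, then LIMIT

Corrected query:
SELECT * FROM movies ORDER BY rating DESC LIMIT 2

Result:
id | title  | genre  | rating | year
---+--------+--------+--------+-----
1  | Alien  | Horror | 8.9    | 2021
8  | Scream | Horror | 8.9    | 1975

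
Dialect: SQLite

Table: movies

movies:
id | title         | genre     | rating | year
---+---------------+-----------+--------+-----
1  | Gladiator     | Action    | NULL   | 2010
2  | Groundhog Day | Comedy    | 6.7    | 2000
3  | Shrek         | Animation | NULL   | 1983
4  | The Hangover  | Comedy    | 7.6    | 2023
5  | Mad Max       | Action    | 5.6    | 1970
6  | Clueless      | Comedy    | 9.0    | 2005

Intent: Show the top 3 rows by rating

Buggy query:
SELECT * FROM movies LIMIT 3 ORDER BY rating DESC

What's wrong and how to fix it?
Bug: ORDER BY cannot follow LIMIT; LIMIT is the final clause

Fix: Sort with ORDER BY, then apply LIMIT

Corrected query:
SELECT * FROM movies ORDER BY rating DESC LIMIT 3

Result:
id | title         | genre  | rating | year
---+---------------+--------+--------+-----
6  | Clueless      | Comedy | 9      | 2005
4  | The Hangover  | Comedy | 7.6    | 2023
2  | Groundhog Day | Comedy | 6.7    | 2000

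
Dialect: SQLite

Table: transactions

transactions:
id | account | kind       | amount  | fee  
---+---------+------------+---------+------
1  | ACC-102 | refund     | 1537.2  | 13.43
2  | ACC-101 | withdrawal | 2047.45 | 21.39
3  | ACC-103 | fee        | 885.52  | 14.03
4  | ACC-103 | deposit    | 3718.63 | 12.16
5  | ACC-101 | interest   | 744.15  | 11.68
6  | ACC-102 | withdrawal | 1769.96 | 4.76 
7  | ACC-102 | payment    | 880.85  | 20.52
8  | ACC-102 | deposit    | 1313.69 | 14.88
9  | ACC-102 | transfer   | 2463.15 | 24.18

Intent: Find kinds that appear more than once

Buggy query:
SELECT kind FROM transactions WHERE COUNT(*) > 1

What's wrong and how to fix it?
Bug: COUNT(*) is an aggregate and cannot be used in WHERE

Fix: GROUP BY kind, then filter groups with HAVING COUNT(*) > 1

Corrected query:
SELECT kind FROM transactions GROUP BY kind HAVING COUNT(*) > 1

Result:
kind      
----------
deposit   
withdrawal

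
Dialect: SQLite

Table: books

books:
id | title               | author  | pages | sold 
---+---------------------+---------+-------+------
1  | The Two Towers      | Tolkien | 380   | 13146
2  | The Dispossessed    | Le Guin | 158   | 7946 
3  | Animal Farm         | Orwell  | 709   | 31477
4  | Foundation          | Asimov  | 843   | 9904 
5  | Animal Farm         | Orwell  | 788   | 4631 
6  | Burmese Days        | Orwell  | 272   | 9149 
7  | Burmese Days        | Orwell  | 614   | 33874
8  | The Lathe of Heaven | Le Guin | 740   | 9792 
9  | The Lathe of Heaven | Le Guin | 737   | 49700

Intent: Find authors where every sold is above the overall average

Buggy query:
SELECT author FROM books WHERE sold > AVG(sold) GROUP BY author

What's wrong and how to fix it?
Bug: WHERE evaluates per row before aggregation, so AVG() is unavailable

Fix: Compute the overall average in a scalar subquery and compare each group's MIN against it in HAVING

Corrected query:
SELECT author FROM books GROUP BY author HAVING MIN(sold) > (SELECT AVG(sold) FROM books)

Result:
(no rows)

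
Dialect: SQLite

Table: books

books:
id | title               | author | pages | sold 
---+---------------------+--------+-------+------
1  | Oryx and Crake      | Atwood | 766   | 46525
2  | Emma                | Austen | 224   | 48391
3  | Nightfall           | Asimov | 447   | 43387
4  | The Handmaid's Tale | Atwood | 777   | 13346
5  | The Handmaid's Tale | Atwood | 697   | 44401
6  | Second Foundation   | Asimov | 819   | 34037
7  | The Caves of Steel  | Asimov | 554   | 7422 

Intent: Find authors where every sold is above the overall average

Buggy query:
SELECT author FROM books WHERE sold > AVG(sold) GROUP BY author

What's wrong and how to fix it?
Bug: WHERE evaluates per row before aggregation, so AVG() is unavailable

Fix: Use a subquery for AVG and a HAVING MIN(...) filter so the condition holds for every row in the group

Corrected query:
SELECT author FROM books GROUP BY author HAVING MIN(sold) > (SELECT AVG(sold) FROM books)

Result:
author
------
Austen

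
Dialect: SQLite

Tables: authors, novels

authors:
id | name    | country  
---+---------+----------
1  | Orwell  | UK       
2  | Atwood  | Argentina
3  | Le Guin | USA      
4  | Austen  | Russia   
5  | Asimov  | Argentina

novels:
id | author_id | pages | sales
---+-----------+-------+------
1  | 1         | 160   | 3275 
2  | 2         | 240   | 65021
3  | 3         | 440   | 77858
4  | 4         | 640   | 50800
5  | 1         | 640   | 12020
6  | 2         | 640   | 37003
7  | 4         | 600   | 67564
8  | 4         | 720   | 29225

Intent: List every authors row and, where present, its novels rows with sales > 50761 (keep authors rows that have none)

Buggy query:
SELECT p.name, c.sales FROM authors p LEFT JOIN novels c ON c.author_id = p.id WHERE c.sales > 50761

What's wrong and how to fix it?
Bug: Filtering c.sales in WHERE discards the NULL rows produced by LEFT JOIN, turning it into an inner join

Fix: Move the right-table condition into the ON clause so unmatched parents are kept

Corrected query:
SELECT p.name, c.sales FROM authors p LEFT JOIN novels c ON c.author_id = p.id AND c.sales > 50761

Result:
name    | sales
--------+------
Orwell  | NULL 
Atwood  | 65021
Le Guin | 77858
Austen  | 50800
Austen  | 67564
Asimov  | NULL 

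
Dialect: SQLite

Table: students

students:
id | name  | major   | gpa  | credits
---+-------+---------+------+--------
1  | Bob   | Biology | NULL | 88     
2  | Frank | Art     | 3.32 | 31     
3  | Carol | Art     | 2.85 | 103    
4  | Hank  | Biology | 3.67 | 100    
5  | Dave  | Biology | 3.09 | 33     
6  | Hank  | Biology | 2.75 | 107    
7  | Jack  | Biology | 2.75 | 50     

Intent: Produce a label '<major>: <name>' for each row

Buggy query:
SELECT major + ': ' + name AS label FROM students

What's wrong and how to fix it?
Bug: '+' is numeric addition; on text columns SQLite converts them to 0 instead of concatenating

Fix: Use the || operator for string concatenation

Corrected query:
SELECT major || ': ' || name AS label FROM students

Result:
label        
-------------
Biology: Bob 
Art: Frank   
Art: Carol   
Biology: Hank
Biology: Dave
Biology: Hank
Biology: Jack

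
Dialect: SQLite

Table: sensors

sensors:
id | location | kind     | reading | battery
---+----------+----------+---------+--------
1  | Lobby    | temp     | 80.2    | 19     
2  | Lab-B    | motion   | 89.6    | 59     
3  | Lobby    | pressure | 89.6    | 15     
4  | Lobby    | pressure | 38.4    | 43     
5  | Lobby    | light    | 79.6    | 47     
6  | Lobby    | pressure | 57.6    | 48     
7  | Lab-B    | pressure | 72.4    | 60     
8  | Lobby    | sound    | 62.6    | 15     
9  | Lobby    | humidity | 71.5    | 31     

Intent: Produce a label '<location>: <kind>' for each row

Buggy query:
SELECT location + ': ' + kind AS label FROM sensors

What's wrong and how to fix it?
Bug: '+' is numeric addition; on text columns SQLite converts them to 0 instead of concatenating

Fix: Use the || operator for string concatenation

Corrected query:
SELECT location || ': ' || kind AS label FROM sensors

Result:
label          
---------------
Lobby: temp    
Lab-B: motion  
Lobby: pressure
Lobby: pressure
Lobby: light   
Lobby: pressure
Lab-B: pressure
Lobby: sound   
Lobby: humidity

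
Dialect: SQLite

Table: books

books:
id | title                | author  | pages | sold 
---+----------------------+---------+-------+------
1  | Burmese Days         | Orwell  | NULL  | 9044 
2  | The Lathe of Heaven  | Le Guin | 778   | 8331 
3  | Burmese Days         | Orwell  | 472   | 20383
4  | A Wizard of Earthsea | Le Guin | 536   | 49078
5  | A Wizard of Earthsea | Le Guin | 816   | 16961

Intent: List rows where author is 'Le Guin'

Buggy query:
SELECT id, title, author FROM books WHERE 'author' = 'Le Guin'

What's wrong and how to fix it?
Bug: 'author' in single quotes is a string literal, not the column; the comparison is literal-vs-literal and never true

Fix: Reference the column as author without single quotes

Corrected query:
SELECT id, title, author FROM books WHERE author = 'Le Guin'

Result:
id | title                | author 
---+----------------------+--------
2  | The Lathe of Heaven  | Le Guin
4  | A Wizard of Earthsea | Le Guin
5  | A Wizard of Earthsea | Le Guin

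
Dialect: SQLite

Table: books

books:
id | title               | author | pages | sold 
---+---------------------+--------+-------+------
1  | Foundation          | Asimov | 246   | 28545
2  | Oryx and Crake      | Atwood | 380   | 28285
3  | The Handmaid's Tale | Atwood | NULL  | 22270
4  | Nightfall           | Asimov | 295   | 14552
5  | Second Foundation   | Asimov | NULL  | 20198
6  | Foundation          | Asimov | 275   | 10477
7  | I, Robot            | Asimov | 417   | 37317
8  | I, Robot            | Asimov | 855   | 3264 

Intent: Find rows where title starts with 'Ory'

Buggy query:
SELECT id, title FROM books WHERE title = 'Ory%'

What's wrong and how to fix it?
Bug: Wildcards only work with LIKE; '=' treats '%' as a literal character

Fix: Use LIKE for wildcard pattern matching

Corrected query:
SELECT id, title FROM books WHERE title LIKE 'Ory%'

Result:
id | title         
---+---------------
2  | Oryx and Crake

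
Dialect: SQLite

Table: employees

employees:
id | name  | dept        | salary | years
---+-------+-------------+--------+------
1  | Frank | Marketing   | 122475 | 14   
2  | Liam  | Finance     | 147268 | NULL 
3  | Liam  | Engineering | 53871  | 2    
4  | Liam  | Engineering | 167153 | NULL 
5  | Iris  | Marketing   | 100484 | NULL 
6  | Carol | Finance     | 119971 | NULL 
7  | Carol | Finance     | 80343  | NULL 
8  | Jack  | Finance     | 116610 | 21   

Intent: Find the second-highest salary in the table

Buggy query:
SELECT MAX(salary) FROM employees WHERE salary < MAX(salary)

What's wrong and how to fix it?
Bug: MAX(salary) on the right of the comparison is an aggregate-in-WHERE error

Fix: Compute the overall MAX in a subquery, then take MAX of rows below it

Corrected query:
SELECT MAX(salary) FROM employees WHERE salary < (SELECT MAX(salary) FROM employees)

Result:
MAX(salary)
-----------
147268     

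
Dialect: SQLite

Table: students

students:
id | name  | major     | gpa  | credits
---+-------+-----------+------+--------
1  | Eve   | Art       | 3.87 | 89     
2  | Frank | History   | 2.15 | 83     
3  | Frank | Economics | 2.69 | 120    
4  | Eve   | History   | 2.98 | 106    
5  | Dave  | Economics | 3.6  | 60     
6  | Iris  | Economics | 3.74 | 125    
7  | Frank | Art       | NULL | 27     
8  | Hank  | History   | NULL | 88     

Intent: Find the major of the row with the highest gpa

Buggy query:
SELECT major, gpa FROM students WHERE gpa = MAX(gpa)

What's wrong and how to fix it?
Bug: WHERE is evaluated per row; an aggregate over the whole table isn't defined there

Fix: Use a subquery: WHERE gpa = (SELECT MAX(gpa) FROM students)

Corrected query:
SELECT major, gpa FROM students WHERE gpa = (SELECT MAX(gpa) FROM students)

Result:
major | gpa 
------+-----
Art   | 3.87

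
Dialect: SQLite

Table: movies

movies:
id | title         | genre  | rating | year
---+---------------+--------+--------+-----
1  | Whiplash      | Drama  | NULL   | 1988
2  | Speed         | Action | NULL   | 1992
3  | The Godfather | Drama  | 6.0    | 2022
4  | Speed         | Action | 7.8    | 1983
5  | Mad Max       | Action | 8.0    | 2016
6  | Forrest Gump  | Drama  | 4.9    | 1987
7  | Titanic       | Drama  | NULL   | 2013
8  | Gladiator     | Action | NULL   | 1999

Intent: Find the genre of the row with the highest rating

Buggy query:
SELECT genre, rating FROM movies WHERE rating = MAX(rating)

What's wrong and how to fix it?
Bug: WHERE is evaluated per row; an aggregate over the whole table isn't defined there

Fix: Wrap MAX in a scalar subquery so WHERE compares against a single value

Corrected query:
SELECT genre, rating FROM movies WHERE rating = (SELECT MAX(rating) FROM movies)

Result:
genre  | rating
-------+-------
Action | 8     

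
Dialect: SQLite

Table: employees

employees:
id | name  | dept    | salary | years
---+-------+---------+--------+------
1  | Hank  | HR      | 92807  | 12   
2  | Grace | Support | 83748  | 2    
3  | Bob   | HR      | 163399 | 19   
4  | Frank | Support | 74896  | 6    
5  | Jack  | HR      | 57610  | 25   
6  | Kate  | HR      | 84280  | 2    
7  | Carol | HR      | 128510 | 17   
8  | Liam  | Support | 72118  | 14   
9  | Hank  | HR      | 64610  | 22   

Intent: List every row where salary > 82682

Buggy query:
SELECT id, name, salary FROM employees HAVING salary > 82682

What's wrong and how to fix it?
Bug: HAVING filters the output of aggregation, but this query has no GROUP BY and no aggregate functions, so SQLite rejects it (HAVING clause on a non-aggregate query); the condition here is per row

Fix: Replace HAVING with WHERE since the condition applies to individual rows

Corrected query:
SELECT id, name, salary FROM employees WHERE salary > 82682

Result:
id | name  | salary
---+-------+-------
1  | Hank  | 92807 
2  | Grace | 83748 
3  | Bob   | 163399
6  | Kate  | 84280 
7  | Carol | 128510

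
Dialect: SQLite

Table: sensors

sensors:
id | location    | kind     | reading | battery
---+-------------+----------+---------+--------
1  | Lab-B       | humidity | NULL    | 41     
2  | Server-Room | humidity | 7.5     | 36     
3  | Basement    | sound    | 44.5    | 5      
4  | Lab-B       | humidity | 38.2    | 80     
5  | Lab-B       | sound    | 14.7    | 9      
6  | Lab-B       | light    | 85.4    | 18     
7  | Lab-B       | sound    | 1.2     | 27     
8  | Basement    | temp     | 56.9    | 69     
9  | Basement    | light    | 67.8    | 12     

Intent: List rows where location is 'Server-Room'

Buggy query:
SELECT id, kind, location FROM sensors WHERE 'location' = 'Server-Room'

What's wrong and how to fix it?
Bug: Single quotes denote string literals in SQL; the column name is being compared as a constant string

Fix: Remove the quotes around the column name (or use double quotes for an identifier)

Corrected query:
SELECT id, kind, location FROM sensors WHERE location = 'Server-Room'

Result:
id | kind     | location   
---+----------+------------
2  | humidity | Server-Room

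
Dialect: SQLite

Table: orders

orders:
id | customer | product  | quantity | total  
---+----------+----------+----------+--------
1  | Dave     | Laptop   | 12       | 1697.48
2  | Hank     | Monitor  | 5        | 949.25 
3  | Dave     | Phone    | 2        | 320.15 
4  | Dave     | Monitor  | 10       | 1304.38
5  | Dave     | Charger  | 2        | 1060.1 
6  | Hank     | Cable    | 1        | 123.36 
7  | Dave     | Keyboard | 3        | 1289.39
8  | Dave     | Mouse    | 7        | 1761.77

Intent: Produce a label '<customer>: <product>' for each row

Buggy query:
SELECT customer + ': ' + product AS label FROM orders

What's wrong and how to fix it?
Bug: '+' is numeric addition; on text columns SQLite converts them to 0 instead of concatenating

Fix: Replace + with || to concatenate text

Corrected query:
SELECT customer || ': ' || product AS label FROM orders

Result:
label         
--------------
Dave: Laptop  
Hank: Monitor 
Dave: Phone   
Dave: Monitor 
Dave: Charger 
Hank: Cable   
Dave: Keyboard
Dave: Mouse   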